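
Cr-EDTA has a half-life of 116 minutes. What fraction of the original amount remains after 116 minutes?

0.5

n = 116/116 ≈ 1 half-life.
Fraction remaining = (1/2)^1 ≈ 0.5.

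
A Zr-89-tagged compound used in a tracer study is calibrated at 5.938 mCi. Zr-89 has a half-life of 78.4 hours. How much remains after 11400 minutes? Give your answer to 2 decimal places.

1.11 mCi

Convert the elapsed time: 11400 minutes = 190 hours.
Number of half-lives: n = 190/78.4 ≈ 2.4235.
Remaining = 5.938 × (1/2)^2.4235 = 5.938 × 0.18641 ≈ 1.1069 mCi.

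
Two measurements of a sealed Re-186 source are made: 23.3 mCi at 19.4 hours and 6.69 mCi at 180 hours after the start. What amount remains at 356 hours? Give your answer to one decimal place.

1.7 mCi

Over Δt = 180 − 19.4 = 160.6 hours, the level fell by a factor of 23.3/6.69 ≈ 3.4828.
n = log₂(3.4828) ≈ 1.8003 half-lives, so t½ = 160.6/1.8003 ≈ 89.21 hours.
From t = 180 to t = 356: 6.69 × (1/2)^((356−180)/89.21) ≈ 1.7042 mCi.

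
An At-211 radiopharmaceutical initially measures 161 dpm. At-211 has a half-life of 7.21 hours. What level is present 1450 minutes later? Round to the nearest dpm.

16 dpm

Convert the elapsed time: 1450 minutes = 24.1667 hours.
Number of half-lives: n = 24.1667/7.21 ≈ 3.3518.
Remaining = 161 × (1/2)^3.3518 = 161 × 0.097949 ≈ 15.77 dpm.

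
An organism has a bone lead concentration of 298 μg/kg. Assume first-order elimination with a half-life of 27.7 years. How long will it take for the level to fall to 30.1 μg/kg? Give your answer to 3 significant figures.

91.6 years

Fraction remaining = 30.1/298 ≈ 0.10101.
n = log₂(298/30.1) = ln(9.9003)/ln 2 ≈ 3.3075 half-lives.
t = n × t½ = 3.3075 × 27.7 ≈ 91.617 years.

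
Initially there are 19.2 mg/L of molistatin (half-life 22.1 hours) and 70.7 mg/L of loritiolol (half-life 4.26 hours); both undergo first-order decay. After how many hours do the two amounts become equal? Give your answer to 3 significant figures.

9.92 hours

Set 19.2·(1/2)^(t/22.1) = 70.7·(1/2)^(t/4.26).
Taking log₂: log₂(19.2/70.7) = t·(1/22.1 − 1/4.26).
log₂(0.27157) = -1.8806; 1/22.1 − 1/4.26 = -0.18949.
t = -1.8806 / -0.18949 ≈ 9.9244 hours.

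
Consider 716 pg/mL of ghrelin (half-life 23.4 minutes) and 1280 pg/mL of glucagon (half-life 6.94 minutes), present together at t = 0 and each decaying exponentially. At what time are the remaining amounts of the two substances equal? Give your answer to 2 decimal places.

Set 716·(1/2)^(t/23.4) = 1280·(1/2)^(t/6.94).
Taking log₂: log₂(716/1280) = t·(1/23.4 − 1/6.94).
log₂(0.55937) = -0.83811; 1/23.4 − 1/6.94 = -0.10136.
t = -0.83811 / -0.10136 ≈ 8.2689 minutes.

8.27 minutes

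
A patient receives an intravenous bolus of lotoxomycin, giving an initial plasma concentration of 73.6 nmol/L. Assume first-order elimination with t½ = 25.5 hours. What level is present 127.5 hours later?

2.3 nmol/L

Elapsed time is 5 half-lives (127.5/25.5).
Each half-life halves the amount: 73.6 × (1/2)^5 = 73.6/32 = 2.3 nmol/L.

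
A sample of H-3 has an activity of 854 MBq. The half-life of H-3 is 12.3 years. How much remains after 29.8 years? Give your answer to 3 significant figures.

Number of half-lives: n = 29.8/12.3 ≈ 2.4228.
Remaining = 854 × (1/2)^2.4228 = 854 × 0.1865 ≈ 159.27 MBq.

159 MBq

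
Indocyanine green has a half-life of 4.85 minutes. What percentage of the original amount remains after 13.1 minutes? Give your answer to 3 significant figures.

15.4%

n = 13.1/4.85 ≈ 2.701 half-lives.
Fraction remaining = (1/2)^2.701 ≈ 0.15378, i.e. 15.378%.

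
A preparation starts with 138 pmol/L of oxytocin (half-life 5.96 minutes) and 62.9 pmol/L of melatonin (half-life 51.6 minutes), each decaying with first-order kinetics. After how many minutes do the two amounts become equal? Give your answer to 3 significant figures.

Set 138·(1/2)^(t/5.96) = 62.9·(1/2)^(t/51.6).
Taking log₂: log₂(138/62.9) = t·(1/5.96 − 1/51.6).
log₂(2.194) = 1.1335; 1/5.96 − 1/51.6 = 0.14841.
t = 1.1335 / 0.14841 ≈ 7.6381 minutes.

7.64 minutes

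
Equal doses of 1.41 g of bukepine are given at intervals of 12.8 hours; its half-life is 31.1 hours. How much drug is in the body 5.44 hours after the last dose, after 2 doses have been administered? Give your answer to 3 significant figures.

The 2 doses were given 18.24, 5.44 hours ago.
Total = 1.41·(1/2)^(18.24/31.1) + 1.41·(1/2)^(5.44/31.1)
      = 0.939 + 1.249 ≈ 2.188 g.

2.19 g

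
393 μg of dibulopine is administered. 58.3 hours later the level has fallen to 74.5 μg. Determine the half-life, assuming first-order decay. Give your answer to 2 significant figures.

A/A₀ = 74.5/393 ≈ 0.18957.
n = log₂(5.2752) ≈ 2.3992 half-lives elapsed in 58.3 hours.
t½ = 58.3/2.3992 ≈ 24.3 hours.

24 hours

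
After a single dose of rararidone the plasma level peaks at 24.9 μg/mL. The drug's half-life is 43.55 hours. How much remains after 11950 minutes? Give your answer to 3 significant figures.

1.05 μg/mL

Convert the elapsed time: 11950 minutes = 199.167 hours.
Number of half-lives: n = 199.167/43.55 ≈ 4.5733.
Remaining = 24.9 × (1/2)^4.5733 = 24.9 × 0.042005 ≈ 1.0459 μg/mL.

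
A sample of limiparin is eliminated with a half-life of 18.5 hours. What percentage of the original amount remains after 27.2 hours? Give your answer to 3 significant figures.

36.1%

n = 27.2/18.5 ≈ 1.4703 half-lives.
Fraction remaining = (1/2)^1.4703 ≈ 0.36091, i.e. 36.091%.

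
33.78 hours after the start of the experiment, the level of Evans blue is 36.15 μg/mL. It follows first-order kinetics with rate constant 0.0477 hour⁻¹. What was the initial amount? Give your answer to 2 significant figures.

180 μg/mL

t½ = ln 2 / λ = 0.69315 / 0.0477 ≈ 14.531 hours.
Number of half-lives elapsed: n = 33.78/14.531 ≈ 2.3246.
A₀ = A × 2^n = 36.15 × 2^2.3246 = 36.15 × 5.0093 ≈ 181.09 μg/mL.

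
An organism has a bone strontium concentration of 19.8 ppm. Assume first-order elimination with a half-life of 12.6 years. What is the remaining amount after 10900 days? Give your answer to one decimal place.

Convert the elapsed time: 10900 days = 29.863 years.
Number of half-lives: n = 29.863/12.6 ≈ 2.3701.
Remaining = 19.8 × (1/2)^2.3701 = 19.8 × 0.19343 ≈ 3.83 ppm.

3.8 ppm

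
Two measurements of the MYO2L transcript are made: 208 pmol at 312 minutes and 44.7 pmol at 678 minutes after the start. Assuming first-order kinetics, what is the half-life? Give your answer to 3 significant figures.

165 minutes

Over Δt = 678 − 312 = 366 minutes, the level fell by a factor of 208/44.7 ≈ 4.6532.
n = log₂(4.6532) ≈ 2.2182 half-lives, so t½ = 366/2.2182 ≈ 165 minutes.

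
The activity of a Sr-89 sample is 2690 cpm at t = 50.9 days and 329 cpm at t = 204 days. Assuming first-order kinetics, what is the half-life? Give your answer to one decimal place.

50.5 days

Over Δt = 204 − 50.9 = 153.1 days, the level fell by a factor of 2690/329 ≈ 8.1763.
n = log₂(8.1763) ≈ 3.0314 half-lives, so t½ = 153.1/3.0314 ≈ 50.504 days.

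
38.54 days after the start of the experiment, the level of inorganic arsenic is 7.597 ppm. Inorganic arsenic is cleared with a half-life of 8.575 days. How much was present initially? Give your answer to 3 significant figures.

Number of half-lives elapsed: n = 38.54/8.575 ≈ 4.4945.
A₀ = A × 2^n = 7.597 × 2^4.4945 = 7.597 × 22.541 ≈ 171.24 ppm.

171 ppm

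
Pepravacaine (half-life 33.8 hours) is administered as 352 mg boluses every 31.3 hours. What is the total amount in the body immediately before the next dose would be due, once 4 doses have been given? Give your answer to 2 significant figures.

360 mg

The 4 doses were given 125.2, 93.9, 62.6, 31.3 hours ago.
Total = 352·(1/2)^(125.2/33.8) + 352·(1/2)^(93.9/33.8) + 352·(1/2)^(62.6/33.8) + 352·(1/2)^(31.3/33.8)
      = 27.008 + 51.316 + 97.502 + 185.26 ≈ 361.08 mg.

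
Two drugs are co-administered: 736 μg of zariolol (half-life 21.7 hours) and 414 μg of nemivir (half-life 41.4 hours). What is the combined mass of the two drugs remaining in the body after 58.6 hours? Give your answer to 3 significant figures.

zariolol: 736 × (1/2)^(58.6/21.7) = 736 × (1/2)^2.7005 ≈ 113.23 μg.
nemivir: 414 × (1/2)^(58.6/41.4) = 414 × (1/2)^1.4155 ≈ 155.2 μg.
Total = 113.23 + 155.2 ≈ 268.43 μg.

268 μg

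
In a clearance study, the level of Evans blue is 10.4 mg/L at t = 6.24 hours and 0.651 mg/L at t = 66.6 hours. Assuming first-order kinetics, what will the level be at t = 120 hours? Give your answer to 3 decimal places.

0.056 mg/L

Over Δt = 66.6 − 6.24 = 60.36 hours, the level fell by a factor of 10.4/0.651 ≈ 15.975.
n = log₂(15.975) ≈ 3.9978 half-lives, so t½ = 60.36/3.9978 ≈ 15.098 hours.
From t = 66.6 to t = 120: 0.651 × (1/2)^((120−66.6)/15.098) ≈ 0.056091 mg/L.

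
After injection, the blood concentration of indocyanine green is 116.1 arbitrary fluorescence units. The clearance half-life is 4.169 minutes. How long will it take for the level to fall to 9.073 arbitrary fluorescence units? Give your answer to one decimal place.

15.3 minutes

Fraction remaining = 9.073/116.1 ≈ 0.078148.
n = log₂(116.1/9.073) = ln(12.796)/ln 2 ≈ 3.6776 half-lives.
t = n × t½ = 3.6776 × 4.169 ≈ 15.332 minutes.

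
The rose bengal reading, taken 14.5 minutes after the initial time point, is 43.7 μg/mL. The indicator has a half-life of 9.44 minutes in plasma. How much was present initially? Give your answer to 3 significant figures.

127 μg/mL

Number of half-lives elapsed: n = 14.5/9.44 ≈ 1.536.
A₀ = A × 2^n = 43.7 × 2^1.536 = 43.7 × 2.8999 ≈ 126.73 μg/mL.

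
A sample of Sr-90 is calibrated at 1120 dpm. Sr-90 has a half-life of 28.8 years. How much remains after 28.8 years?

560 dpm

Elapsed time is 1 half-life (28.8/28.8).
Each half-life halves the amount: 1120 × (1/2)^1 = 1120/2 = 560 dpm.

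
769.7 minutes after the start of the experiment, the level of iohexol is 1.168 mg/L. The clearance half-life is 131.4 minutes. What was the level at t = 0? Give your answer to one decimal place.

67.7 mg/L

Number of half-lives elapsed: n = 769.7/131.4 ≈ 5.8577.
A₀ = A × 2^n = 1.168 × 2^5.8577 = 1.168 × 57.988 ≈ 67.73 mg/L.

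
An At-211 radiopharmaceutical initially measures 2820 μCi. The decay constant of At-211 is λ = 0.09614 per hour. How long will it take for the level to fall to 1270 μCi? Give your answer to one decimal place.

t½ = ln 2 / λ = 0.69315 / 0.09614 ≈ 7.2098 hours.
Fraction remaining = 1270/2820 ≈ 0.45035.
n = log₂(2820/1270) = ln(2.2205)/ln 2 ≈ 1.1509 half-lives.
t = n × t½ = 1.1509 × 7.2098 ≈ 8.2975 hours.

8.3 hours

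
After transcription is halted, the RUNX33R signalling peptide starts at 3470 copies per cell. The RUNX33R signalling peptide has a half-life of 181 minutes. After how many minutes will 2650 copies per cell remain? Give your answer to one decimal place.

Fraction remaining = 2650/3470 ≈ 0.76369.
n = log₂(3470/2650) = ln(1.3094)/ln 2 ≈ 0.38894 half-lives.
t = n × t½ = 0.38894 × 181 ≈ 70.399 minutes.

70.4 minutes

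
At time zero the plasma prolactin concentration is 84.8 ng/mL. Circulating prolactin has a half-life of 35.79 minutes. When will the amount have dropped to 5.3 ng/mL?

5.3/84.8 = 1/16, so 4 half-lives have elapsed.
t = 4 × 35.79 = 143.16 minutes.

143.16 minutes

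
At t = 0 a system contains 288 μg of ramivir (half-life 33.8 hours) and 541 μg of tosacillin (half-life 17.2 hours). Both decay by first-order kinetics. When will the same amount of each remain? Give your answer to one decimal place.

31.9 hours

Set 288·(1/2)^(t/33.8) = 541·(1/2)^(t/17.2).
Taking log₂: log₂(288/541) = t·(1/33.8 − 1/17.2).
log₂(0.53235) = -0.90956; 1/33.8 − 1/17.2 = -0.028554.
t = -0.90956 / -0.028554 ≈ 31.854 hours.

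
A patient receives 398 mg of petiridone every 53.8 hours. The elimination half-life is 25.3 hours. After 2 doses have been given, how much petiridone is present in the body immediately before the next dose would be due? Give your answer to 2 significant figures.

110 mg

The 2 doses were given 107.6, 53.8 hours ago.
Total = 398·(1/2)^(107.6/25.3) + 398·(1/2)^(53.8/25.3)
      = 20.874 + 91.148 ≈ 112.02 mg.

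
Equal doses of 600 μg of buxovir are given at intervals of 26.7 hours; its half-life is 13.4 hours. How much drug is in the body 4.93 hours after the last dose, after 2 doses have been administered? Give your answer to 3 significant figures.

The 2 doses were given 31.63, 4.93 hours ago.
Total = 600·(1/2)^(31.63/13.4) + 600·(1/2)^(4.93/13.4)
      = 116.84 + 464.94 ≈ 581.78 μg.

582 μg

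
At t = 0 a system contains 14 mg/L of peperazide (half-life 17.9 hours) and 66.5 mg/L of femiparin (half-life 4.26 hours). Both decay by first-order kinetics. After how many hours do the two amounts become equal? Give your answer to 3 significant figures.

Set 14·(1/2)^(t/17.9) = 66.5·(1/2)^(t/4.26).
Taking log₂: log₂(14/66.5) = t·(1/17.9 − 1/4.26).
log₂(0.21053) = -2.2479; 1/17.9 − 1/4.26 = -0.17888.
t = -2.2479 / -0.17888 ≈ 12.567 hours.

12.6 hours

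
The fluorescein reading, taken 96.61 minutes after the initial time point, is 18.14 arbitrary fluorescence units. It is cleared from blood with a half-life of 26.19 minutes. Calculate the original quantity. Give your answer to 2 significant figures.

230 arbitrary fluorescence units

Number of half-lives elapsed: n = 96.61/26.19 ≈ 3.6888.
A₀ = A × 2^n = 18.14 × 2^3.6888 = 18.14 × 12.896 ≈ 233.93 arbitrary fluorescence units.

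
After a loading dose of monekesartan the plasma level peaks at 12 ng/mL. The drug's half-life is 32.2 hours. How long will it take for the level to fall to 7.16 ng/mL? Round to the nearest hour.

24 hours

Fraction remaining = 7.16/12 ≈ 0.59667.
n = log₂(12/7.16) = ln(1.676)/ln 2 ≈ 0.745 half-lives.
t = n × t½ = 0.745 × 32.2 ≈ 23.989 hours.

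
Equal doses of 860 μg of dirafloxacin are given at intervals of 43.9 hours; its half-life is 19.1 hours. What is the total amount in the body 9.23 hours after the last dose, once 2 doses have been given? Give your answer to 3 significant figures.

740 μg

The 2 doses were given 53.13, 9.23 hours ago.
Total = 860·(1/2)^(53.13/19.1) + 860·(1/2)^(9.23/19.1)
      = 125.06 + 615.21 ≈ 740.28 μg.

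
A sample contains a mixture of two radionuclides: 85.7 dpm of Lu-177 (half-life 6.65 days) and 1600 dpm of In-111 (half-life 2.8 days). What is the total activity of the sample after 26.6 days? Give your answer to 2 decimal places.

7.57 dpm

Lu-177: 85.7 × (1/2)^(26.6/6.65) = 85.7 × (1/2)^4 ≈ 5.3563 dpm.
In-111: 1600 × (1/2)^(26.6/2.8) = 1600 × (1/2)^9.5 ≈ 2.2097 dpm.
Total = 5.3563 + 2.2097 ≈ 7.566 dpm.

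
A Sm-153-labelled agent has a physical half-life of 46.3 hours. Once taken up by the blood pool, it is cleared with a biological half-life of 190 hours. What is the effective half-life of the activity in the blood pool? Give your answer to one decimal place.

1/t_eff = 1/t_phys + 1/t_biol = 1/46.3 + 1/190 = 0.026861 per hour.
t_eff = 46.3 × 190 / (46.3 + 190) ≈ 37.228 hours.

37.2 hours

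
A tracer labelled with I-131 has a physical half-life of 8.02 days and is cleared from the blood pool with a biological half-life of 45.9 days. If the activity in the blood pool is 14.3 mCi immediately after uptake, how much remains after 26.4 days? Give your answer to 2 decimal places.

1/t_eff = 1/t_phys + 1/t_biol = 1/8.02 + 1/45.9 = 0.14647 per day.
t_eff = 8.02 × 45.9 / (8.02 + 45.9) ≈ 6.8271 days.
Remaining = 14.3 × (1/2)^(26.4/6.8271) = 14.3 × (1/2)^3.8669 ≈ 0.98011 mCi.

0.98 mCi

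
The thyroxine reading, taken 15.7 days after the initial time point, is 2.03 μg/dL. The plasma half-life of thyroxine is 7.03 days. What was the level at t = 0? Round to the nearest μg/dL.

Number of half-lives elapsed: n = 15.7/7.03 ≈ 2.2333.
A₀ = A × 2^n = 2.03 × 2^2.2333 = 2.03 × 4.702 ≈ 9.5451 μg/dL.

10 μg/dL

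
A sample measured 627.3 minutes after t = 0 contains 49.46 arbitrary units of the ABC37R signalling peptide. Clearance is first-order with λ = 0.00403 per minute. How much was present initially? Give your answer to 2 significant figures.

t½ = ln 2 / λ = 0.69315 / 0.00403 ≈ 172 minutes.
Number of half-lives elapsed: n = 627.3/172 ≈ 3.6472.
A₀ = A × 2^n = 49.46 × 2^3.6472 = 49.46 × 12.529 ≈ 619.67 arbitrary units.

620 arbitrary units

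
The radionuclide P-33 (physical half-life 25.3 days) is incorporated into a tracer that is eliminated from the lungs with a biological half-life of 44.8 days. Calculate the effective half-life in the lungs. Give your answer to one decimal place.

16.2 days

1/t_eff = 1/t_phys + 1/t_biol = 1/25.3 + 1/44.8 = 0.061847 per day.
t_eff = 25.3 × 44.8 / (25.3 + 44.8) ≈ 16.169 days.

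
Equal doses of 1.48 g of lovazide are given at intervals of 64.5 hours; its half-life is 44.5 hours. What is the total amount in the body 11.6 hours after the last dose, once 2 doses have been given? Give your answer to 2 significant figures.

1.7 g

The 2 doses were given 76.1, 11.6 hours ago.
Total = 1.48·(1/2)^(76.1/44.5) + 1.48·(1/2)^(11.6/44.5)
      = 0.45234 + 1.2354 ≈ 1.6877 g.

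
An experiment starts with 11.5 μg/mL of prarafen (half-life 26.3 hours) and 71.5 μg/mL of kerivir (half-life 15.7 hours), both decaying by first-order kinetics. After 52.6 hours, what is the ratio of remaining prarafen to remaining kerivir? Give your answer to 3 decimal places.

0.410

prarafen: 11.5 × (1/2)^(52.6/26.3) = 11.5 × (1/2)^2 ≈ 2.875 μg/mL.
kerivir: 71.5 × (1/2)^(52.6/15.7) = 71.5 × (1/2)^3.3503 ≈ 7.0107 μg/mL.
Ratio ≈ 2.875 / 7.0107 ≈ 0.41009.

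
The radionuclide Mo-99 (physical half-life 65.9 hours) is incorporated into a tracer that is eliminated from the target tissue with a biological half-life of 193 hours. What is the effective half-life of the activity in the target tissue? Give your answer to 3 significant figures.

49.1 hours

1/t_eff = 1/t_phys + 1/t_biol = 1/65.9 + 1/193 = 0.020356 per hour.
t_eff = 65.9 × 193 / (65.9 + 193) ≈ 49.126 hours.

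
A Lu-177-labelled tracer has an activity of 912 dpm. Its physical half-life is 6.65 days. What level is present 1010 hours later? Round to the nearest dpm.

11 dpm

Convert the elapsed time: 1010 hours = 42.0833 days.
Number of half-lives: n = 42.0833/6.65 ≈ 6.3283.
Remaining = 912 × (1/2)^6.3283 = 912 × 0.012445 ≈ 11.35 dpm.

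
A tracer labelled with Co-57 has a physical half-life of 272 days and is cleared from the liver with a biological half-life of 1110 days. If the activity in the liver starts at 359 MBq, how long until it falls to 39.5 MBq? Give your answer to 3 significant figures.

696 days

1/t_eff = 1/t_phys + 1/t_biol = 1/272 + 1/1110 = 0.0045774 per day.
t_eff = 272 × 1110 / (272 + 1110) ≈ 218.47 days.
n = log₂(359/39.5) ≈ 3.1841; t = 3.1841 × 218.47 ≈ 695.61 days.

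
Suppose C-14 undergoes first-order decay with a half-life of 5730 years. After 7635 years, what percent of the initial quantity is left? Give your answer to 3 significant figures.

39.7%

n = 7635/5730 ≈ 1.3325 half-lives.
Fraction remaining = (1/2)^1.3325 ≈ 0.39709, i.e. 39.709%.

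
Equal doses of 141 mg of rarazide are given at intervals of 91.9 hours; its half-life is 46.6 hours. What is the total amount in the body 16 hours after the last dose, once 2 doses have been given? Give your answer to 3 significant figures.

139 mg

The 2 doses were given 107.9, 16 hours ago.
Total = 141·(1/2)^(107.9/46.6) + 141·(1/2)^(16/46.6)
      = 28.327 + 111.14 ≈ 139.46 mg.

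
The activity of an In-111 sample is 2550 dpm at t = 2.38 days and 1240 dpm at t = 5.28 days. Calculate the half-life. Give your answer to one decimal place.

Over Δt = 5.28 − 2.38 = 2.9 days, the level fell by a factor of 2550/1240 ≈ 2.0565.
n = log₂(2.0565) ≈ 1.0402 half-lives, so t½ = 2.9/1.0402 ≈ 2.788 days.

2.8 days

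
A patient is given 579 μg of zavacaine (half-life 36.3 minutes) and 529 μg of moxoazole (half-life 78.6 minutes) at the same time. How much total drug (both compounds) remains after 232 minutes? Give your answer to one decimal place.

zavacaine: 579 × (1/2)^(232/36.3) = 579 × (1/2)^6.3912 ≈ 6.8983 μg.
moxoazole: 529 × (1/2)^(232/78.6) = 529 × (1/2)^2.9517 ≈ 68.378 μg.
Total = 6.8983 + 68.378 ≈ 75.277 μg.

75.3 μg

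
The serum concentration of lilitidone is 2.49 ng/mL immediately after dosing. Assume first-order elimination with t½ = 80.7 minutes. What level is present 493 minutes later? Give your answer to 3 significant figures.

0.0361 ng/mL

Number of half-lives: n = 493/80.7 ≈ 6.109.
Remaining = 2.49 × (1/2)^6.109 = 2.49 × 0.014488 ≈ 0.036074 ng/mL.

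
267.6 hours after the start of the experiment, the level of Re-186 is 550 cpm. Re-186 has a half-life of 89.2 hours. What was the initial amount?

4400 cpm

Number of half-lives elapsed: n = 267.6/89.2 ≈ 3.
A₀ = A × 2^n = 550 × 2^3 = 550 × 8 ≈ 4400 cpm.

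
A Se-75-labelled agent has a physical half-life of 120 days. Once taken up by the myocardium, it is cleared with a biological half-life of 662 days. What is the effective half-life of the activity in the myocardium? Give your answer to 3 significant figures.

102 days

1/t_eff = 1/t_phys + 1/t_biol = 1/120 + 1/662 = 0.0098439 per day.
t_eff = 120 × 662 / (120 + 662) ≈ 101.59 days.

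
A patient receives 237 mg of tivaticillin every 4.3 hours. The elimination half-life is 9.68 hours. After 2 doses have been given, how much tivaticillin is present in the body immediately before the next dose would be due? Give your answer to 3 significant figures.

The 2 doses were given 8.6, 4.3 hours ago.
Total = 237·(1/2)^(8.6/9.68) + 237·(1/2)^(4.3/9.68)
      = 128.03 + 174.19 ≈ 302.22 mg.

302 mg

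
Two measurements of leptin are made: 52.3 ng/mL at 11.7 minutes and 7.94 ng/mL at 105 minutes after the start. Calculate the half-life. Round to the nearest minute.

Over Δt = 105 − 11.7 = 93.3 minutes, the level fell by a factor of 52.3/7.94 ≈ 6.5869.
n = log₂(6.5869) ≈ 2.7196 half-lives, so t½ = 93.3/2.7196 ≈ 34.307 minutes.

34 minutes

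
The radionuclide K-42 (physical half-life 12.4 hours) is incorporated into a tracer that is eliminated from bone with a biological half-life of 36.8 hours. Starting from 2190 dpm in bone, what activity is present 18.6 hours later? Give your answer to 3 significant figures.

1/t_eff = 1/t_phys + 1/t_biol = 1/12.4 + 1/36.8 = 0.10782 per hour.
t_eff = 12.4 × 36.8 / (12.4 + 36.8) ≈ 9.2748 hours.
Remaining = 2190 × (1/2)^(18.6/9.2748) = 2190 × (1/2)^2.0054 ≈ 545.44 dpm.

545 dpm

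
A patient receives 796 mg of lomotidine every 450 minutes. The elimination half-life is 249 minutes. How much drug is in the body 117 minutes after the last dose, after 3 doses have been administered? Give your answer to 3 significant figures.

786 mg

The 3 doses were given 1017, 567, 117 minutes ago.
Total = 796·(1/2)^(1017/249) + 796·(1/2)^(567/249) + 796·(1/2)^(117/249)
      = 46.925 + 164.22 + 574.73 ≈ 785.88 mg.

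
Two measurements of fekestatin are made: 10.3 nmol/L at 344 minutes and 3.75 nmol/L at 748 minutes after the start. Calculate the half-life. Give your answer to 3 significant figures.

277 minutes

Over Δt = 748 − 344 = 404 minutes, the level fell by a factor of 10.3/3.75 ≈ 2.7467.
n = log₂(2.7467) ≈ 1.4577 half-lives, so t½ = 404/1.4577 ≈ 277.15 minutes.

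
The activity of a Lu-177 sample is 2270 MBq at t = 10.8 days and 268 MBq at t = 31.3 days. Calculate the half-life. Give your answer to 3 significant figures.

Over Δt = 31.3 − 10.8 = 20.5 days, the level fell by a factor of 2270/268 ≈ 8.4701.
n = log₂(8.4701) ≈ 3.0824 half-lives, so t½ = 20.5/3.0824 ≈ 6.6507 days.

6.65 days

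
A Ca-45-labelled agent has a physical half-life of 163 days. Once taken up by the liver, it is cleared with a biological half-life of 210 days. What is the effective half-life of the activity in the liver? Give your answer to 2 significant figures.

92 days

1/t_eff = 1/t_phys + 1/t_biol = 1/163 + 1/210 = 0.010897 per day.
t_eff = 163 × 210 / (163 + 210) ≈ 91.769 days.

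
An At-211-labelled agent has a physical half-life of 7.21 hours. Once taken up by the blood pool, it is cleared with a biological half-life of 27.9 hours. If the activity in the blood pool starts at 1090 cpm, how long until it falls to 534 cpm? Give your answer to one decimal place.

1/t_eff = 1/t_phys + 1/t_biol = 1/7.21 + 1/27.9 = 0.17454 per hour.
t_eff = 7.21 × 27.9 / (7.21 + 27.9) ≈ 5.7294 hours.
n = log₂(1090/534) ≈ 1.0294; t = 1.0294 × 5.7294 ≈ 5.8979 hours.

5.9 hours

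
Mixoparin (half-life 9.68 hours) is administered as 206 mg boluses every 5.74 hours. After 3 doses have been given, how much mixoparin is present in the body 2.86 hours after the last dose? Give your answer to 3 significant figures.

The 3 doses were given 14.34, 8.6, 2.86 hours ago.
Total = 206·(1/2)^(14.34/9.68) + 206·(1/2)^(8.6/9.68) + 206·(1/2)^(2.86/9.68)
      = 73.777 + 111.28 + 167.85 ≈ 352.91 mg.

353 mg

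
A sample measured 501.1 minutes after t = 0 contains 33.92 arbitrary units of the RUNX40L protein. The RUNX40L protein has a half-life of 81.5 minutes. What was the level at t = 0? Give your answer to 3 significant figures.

Number of half-lives elapsed: n = 501.1/81.5 ≈ 6.1485.
A₀ = A × 2^n = 33.92 × 2^6.1485 = 33.92 × 70.937 ≈ 2406.2 arbitrary units.

2410 arbitrary units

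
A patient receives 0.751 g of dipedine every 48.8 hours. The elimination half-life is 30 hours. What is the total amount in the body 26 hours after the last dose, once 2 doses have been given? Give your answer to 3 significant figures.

The 2 doses were given 74.8, 26 hours ago.
Total = 0.751·(1/2)^(74.8/30) + 0.751·(1/2)^(26/30)
      = 0.13337 + 0.41186 ≈ 0.54523 g.

0.545 g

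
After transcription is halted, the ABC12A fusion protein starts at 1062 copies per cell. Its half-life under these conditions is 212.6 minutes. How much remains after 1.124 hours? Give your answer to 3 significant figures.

852 copies per cell

Convert the elapsed time: 1.124 hours = 67.44 minutes.
Number of half-lives: n = 67.44/212.6 ≈ 0.31722.
Remaining = 1062 × (1/2)^0.31722 = 1062 × 0.80262 ≈ 852.38 copies per cell.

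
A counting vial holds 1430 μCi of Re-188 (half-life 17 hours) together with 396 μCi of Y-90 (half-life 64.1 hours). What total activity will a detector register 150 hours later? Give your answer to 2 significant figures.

81 μCi

Re-188: 1430 × (1/2)^(150/17) = 1430 × (1/2)^8.8235 ≈ 3.1564 μCi.
Y-90: 396 × (1/2)^(150/64.1) = 396 × (1/2)^2.3401 ≈ 78.209 μCi.
Total = 3.1564 + 78.209 ≈ 81.365 μCi.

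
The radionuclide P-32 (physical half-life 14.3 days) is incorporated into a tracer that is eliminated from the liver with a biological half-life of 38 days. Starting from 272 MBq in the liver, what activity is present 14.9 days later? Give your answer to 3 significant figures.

1/t_eff = 1/t_phys + 1/t_biol = 1/14.3 + 1/38 = 0.096246 per day.
t_eff = 14.3 × 38 / (14.3 + 38) ≈ 10.39 days.
Remaining = 272 × (1/2)^(14.9/10.39) = 272 × (1/2)^1.4341 ≈ 100.66 MBq.

101 MBq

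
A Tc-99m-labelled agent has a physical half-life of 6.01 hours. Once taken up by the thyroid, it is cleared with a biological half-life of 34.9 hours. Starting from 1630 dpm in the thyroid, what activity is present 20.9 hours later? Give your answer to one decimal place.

1/t_eff = 1/t_phys + 1/t_biol = 1/6.01 + 1/34.9 = 0.19504 per hour.
t_eff = 6.01 × 34.9 / (6.01 + 34.9) ≈ 5.1271 hours.
Remaining = 1630 × (1/2)^(20.9/5.1271) = 1630 × (1/2)^4.0764 ≈ 96.621 dpm.

96.6 dpm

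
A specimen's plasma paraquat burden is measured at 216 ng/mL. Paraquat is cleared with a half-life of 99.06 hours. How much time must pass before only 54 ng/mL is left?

198.12 hours

54/216 = 1/4, so 2 half-lives have elapsed.
t = 2 × 99.06 = 198.12 hours.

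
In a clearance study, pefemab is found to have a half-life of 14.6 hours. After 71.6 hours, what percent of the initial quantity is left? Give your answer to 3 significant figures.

3.34%

n = 71.6/14.6 ≈ 4.9041 half-lives.
Fraction remaining = (1/2)^4.9041 ≈ 0.033398, i.e. 3.3398%.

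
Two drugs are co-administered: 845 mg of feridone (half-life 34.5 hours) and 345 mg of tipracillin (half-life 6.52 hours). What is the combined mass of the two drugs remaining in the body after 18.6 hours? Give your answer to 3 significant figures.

feridone: 845 × (1/2)^(18.6/34.5) = 845 × (1/2)^0.53913 ≈ 581.52 mg.
tipracillin: 345 × (1/2)^(18.6/6.52) = 345 × (1/2)^2.8528 ≈ 47.759 mg.
Total = 581.52 + 47.759 ≈ 629.28 mg.

629 mg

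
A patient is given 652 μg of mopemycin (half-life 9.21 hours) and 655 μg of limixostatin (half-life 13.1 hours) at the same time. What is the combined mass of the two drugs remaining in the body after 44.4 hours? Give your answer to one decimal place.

mopemycin: 652 × (1/2)^(44.4/9.21) = 652 × (1/2)^4.8208 ≈ 23.069 μg.
limixostatin: 655 × (1/2)^(44.4/13.1) = 655 × (1/2)^3.3893 ≈ 62.511 μg.
Total = 23.069 + 62.511 ≈ 85.58 μg.

85.6 μg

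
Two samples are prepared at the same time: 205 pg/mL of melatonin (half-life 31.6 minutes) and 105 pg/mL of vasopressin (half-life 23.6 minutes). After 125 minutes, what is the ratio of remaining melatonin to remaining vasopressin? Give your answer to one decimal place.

4.9

melatonin: 205 × (1/2)^(125/31.6) = 205 × (1/2)^3.9557 ≈ 13.212 pg/mL.
vasopressin: 105 × (1/2)^(125/23.6) = 105 × (1/2)^5.2966 ≈ 2.6715 pg/mL.
Ratio ≈ 13.212 / 2.6715 ≈ 4.9456.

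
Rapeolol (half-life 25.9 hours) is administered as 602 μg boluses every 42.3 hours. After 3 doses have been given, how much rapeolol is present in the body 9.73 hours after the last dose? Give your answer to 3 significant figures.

662 μg

The 3 doses were given 94.33, 52.03, 9.73 hours ago.
Total = 602·(1/2)^(94.33/25.9) + 602·(1/2)^(52.03/25.9) + 602·(1/2)^(9.73/25.9)
      = 48.219 + 149.58 + 463.99 ≈ 661.78 μg.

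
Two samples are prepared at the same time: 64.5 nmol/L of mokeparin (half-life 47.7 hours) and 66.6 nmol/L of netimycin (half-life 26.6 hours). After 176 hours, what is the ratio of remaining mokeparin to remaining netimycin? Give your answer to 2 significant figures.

7.4

mokeparin: 64.5 × (1/2)^(176/47.7) = 64.5 × (1/2)^3.6897 ≈ 4.9985 nmol/L.
netimycin: 66.6 × (1/2)^(176/26.6) = 66.6 × (1/2)^6.6165 ≈ 0.67873 nmol/L.
Ratio ≈ 4.9985 / 0.67873 ≈ 7.3645.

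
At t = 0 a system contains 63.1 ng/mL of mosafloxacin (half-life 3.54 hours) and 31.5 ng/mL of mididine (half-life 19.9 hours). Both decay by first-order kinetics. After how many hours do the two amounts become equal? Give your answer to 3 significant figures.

Set 63.1·(1/2)^(t/3.54) = 31.5·(1/2)^(t/19.9).
Taking log₂: log₂(63.1/31.5) = t·(1/3.54 − 1/19.9).
log₂(2.0032) = 1.0023; 1/3.54 − 1/19.9 = 0.23223.
t = 1.0023 / 0.23223 ≈ 4.3158 hours.

4.32 hours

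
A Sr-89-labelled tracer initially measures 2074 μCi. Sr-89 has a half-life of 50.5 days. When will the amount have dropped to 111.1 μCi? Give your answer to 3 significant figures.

213 days

Fraction remaining = 111.1/2074 ≈ 0.053568.
n = log₂(2074/111.1) = ln(18.668)/ln 2 ≈ 4.2225 half-lives.
t = n × t½ = 4.2225 × 50.5 ≈ 213.24 days.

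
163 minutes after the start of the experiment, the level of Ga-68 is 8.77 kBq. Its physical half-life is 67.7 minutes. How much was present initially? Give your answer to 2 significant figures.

Number of half-lives elapsed: n = 163/67.7 ≈ 2.4077.
A₀ = A × 2^n = 8.77 × 2^2.4077 = 8.77 × 5.3062 ≈ 46.535 kBq.

47 kBq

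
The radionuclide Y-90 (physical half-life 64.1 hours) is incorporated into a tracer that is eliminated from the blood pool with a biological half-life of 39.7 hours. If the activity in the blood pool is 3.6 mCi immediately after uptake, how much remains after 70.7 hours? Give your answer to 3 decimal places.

0.488 mCi

1/t_eff = 1/t_phys + 1/t_biol = 1/64.1 + 1/39.7 = 0.04079 per hour.
t_eff = 64.1 × 39.7 / (64.1 + 39.7) ≈ 24.516 hours.
Remaining = 3.6 × (1/2)^(70.7/24.516) = 3.6 × (1/2)^2.8838 ≈ 0.48774 mCi.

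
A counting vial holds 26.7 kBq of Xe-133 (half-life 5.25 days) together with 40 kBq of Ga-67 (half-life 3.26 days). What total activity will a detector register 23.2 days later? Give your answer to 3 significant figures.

Xe-133: 26.7 × (1/2)^(23.2/5.25) = 26.7 × (1/2)^4.419 ≈ 1.2481 kBq.
Ga-67: 40 × (1/2)^(23.2/3.26) = 40 × (1/2)^7.1166 ≈ 0.28824 kBq.
Total = 1.2481 + 0.28824 ≈ 1.5363 kBq.

1.54 kBq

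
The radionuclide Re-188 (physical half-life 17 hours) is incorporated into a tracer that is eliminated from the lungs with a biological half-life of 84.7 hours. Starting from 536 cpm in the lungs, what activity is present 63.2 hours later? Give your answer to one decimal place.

24.3 cpm

1/t_eff = 1/t_phys + 1/t_biol = 1/17 + 1/84.7 = 0.07063 per hour.
t_eff = 17 × 84.7 / (17 + 84.7) ≈ 14.158 hours.
Remaining = 536 × (1/2)^(63.2/14.158) = 536 × (1/2)^4.4638 ≈ 24.29 cpm.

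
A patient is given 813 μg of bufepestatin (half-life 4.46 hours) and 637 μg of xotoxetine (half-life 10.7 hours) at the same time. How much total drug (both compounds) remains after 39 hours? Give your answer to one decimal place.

52.8 μg

bufepestatin: 813 × (1/2)^(39/4.46) = 813 × (1/2)^8.7444 ≈ 1.8957 μg.
xotoxetine: 637 × (1/2)^(39/10.7) = 637 × (1/2)^3.6449 ≈ 50.925 μg.
Total = 1.8957 + 50.925 ≈ 52.82 μg.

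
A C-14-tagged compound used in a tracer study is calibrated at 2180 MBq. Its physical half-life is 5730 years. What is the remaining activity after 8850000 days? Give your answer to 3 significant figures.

116 MBq

Convert the elapsed time: 8850000 days = 24246.6 years.
Number of half-lives: n = 24246.6/5730 ≈ 4.2315.
Remaining = 2180 × (1/2)^4.2315 = 2180 × 0.053234 ≈ 116.05 MBq.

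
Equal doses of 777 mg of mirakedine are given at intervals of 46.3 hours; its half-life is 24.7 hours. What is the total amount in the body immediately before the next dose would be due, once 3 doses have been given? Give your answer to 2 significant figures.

290 mg

The 3 doses were given 138.9, 92.6, 46.3 hours ago.
Total = 777·(1/2)^(138.9/24.7) + 777·(1/2)^(92.6/24.7) + 777·(1/2)^(46.3/24.7)
      = 15.761 + 57.791 + 211.91 ≈ 285.46 mg.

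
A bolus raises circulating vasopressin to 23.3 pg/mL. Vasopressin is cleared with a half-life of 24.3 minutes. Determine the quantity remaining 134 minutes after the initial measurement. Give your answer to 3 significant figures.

0.510 pg/mL

Number of half-lives: n = 134/24.3 ≈ 5.5144.
Remaining = 23.3 × (1/2)^5.5144 = 23.3 × 0.021878 ≈ 0.50975 pg/mL.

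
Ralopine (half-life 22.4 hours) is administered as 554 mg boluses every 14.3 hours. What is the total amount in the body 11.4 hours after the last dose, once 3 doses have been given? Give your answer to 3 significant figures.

800 mg

The 3 doses were given 40, 25.7, 11.4 hours ago.
Total = 554·(1/2)^(40/22.4) + 554·(1/2)^(25.7/22.4) + 554·(1/2)^(11.4/22.4)
      = 160.68 + 250.11 + 389.32 ≈ 800.11 mg.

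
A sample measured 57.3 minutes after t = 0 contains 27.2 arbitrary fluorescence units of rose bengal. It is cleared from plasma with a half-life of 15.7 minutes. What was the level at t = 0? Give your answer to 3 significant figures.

Number of half-lives elapsed: n = 57.3/15.7 ≈ 3.6497.
A₀ = A × 2^n = 27.2 × 2^3.6497 = 27.2 × 12.551 ≈ 341.38 arbitrary fluorescence units.

341 arbitrary fluorescence units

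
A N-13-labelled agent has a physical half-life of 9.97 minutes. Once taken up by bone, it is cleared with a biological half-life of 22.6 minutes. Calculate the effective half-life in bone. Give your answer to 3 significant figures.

1/t_eff = 1/t_phys + 1/t_biol = 1/9.97 + 1/22.6 = 0.14455 per minute.
t_eff = 9.97 × 22.6 / (9.97 + 22.6) ≈ 6.9181 minutes.

6.92 minutes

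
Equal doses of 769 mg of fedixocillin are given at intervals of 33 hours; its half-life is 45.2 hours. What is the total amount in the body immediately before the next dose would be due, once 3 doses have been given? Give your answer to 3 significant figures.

The 3 doses were given 99, 66, 33 hours ago.
Total = 769·(1/2)^(99/45.2) + 769·(1/2)^(66/45.2) + 769·(1/2)^(33/45.2)
      = 168.5 + 279.49 + 463.6 ≈ 911.59 mg.

912 mg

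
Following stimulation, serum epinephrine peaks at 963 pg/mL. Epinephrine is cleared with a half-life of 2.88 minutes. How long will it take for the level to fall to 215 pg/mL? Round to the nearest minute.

6 minutes

Fraction remaining = 215/963 ≈ 0.22326.
n = log₂(963/215) = ln(4.4791)/ln 2 ≈ 2.1632 half-lives.
t = n × t½ = 2.1632 × 2.88 ≈ 6.23 minutes.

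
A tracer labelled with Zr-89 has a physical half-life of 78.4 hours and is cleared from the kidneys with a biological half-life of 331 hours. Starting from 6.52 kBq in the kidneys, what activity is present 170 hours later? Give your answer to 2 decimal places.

1/t_eff = 1/t_phys + 1/t_biol = 1/78.4 + 1/331 = 0.015776 per hour.
t_eff = 78.4 × 331 / (78.4 + 331) ≈ 63.386 hours.
Remaining = 6.52 × (1/2)^(170/63.386) = 6.52 × (1/2)^2.682 ≈ 1.016 kBq.

1.02 kBq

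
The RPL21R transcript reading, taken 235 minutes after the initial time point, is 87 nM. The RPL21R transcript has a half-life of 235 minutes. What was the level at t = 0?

Number of half-lives elapsed: n = 235/235 ≈ 1.
A₀ = A × 2^n = 87 × 2^1 = 87 × 2 ≈ 174 nM.

174 nM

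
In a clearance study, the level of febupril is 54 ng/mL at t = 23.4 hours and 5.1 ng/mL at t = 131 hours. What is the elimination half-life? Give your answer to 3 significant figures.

Over Δt = 131 − 23.4 = 107.6 hours, the level fell by a factor of 54/5.1 ≈ 10.588.
n = log₂(10.588) ≈ 3.4044 half-lives, so t½ = 107.6/3.4044 ≈ 31.606 hours.

31.6 hours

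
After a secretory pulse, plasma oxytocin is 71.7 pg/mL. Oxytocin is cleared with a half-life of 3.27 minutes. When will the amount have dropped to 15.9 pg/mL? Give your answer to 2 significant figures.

7.1 minutes

Fraction remaining = 15.9/71.7 ≈ 0.22176.
n = log₂(71.7/15.9) = ln(4.5094)/ln 2 ≈ 2.1729 half-lives.
t = n × t½ = 2.1729 × 3.27 ≈ 7.1055 minutes.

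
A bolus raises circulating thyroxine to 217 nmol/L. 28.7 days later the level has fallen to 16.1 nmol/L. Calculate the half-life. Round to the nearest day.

8 days

A/A₀ = 16.1/217 ≈ 0.074194.
n = log₂(13.478) ≈ 3.7526 half-lives elapsed in 28.7 days.
t½ = 28.7/3.7526 ≈ 7.6481 days.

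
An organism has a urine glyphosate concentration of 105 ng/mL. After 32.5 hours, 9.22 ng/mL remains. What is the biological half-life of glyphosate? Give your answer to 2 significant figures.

A/A₀ = 9.22/105 ≈ 0.08781.
n = log₂(11.388) ≈ 3.5095 half-lives elapsed in 32.5 hours.
t½ = 32.5/3.5095 ≈ 9.2606 hours.

9.3 hours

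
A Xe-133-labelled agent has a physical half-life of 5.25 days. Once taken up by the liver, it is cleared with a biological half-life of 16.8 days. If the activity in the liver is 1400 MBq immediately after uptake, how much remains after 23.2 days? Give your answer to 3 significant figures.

25.1 MBq

1/t_eff = 1/t_phys + 1/t_biol = 1/5.25 + 1/16.8 = 0.25 per day.
t_eff = 5.25 × 16.8 / (5.25 + 16.8) ≈ 4 days.
Remaining = 1400 × (1/2)^(23.2/4) = 1400 × (1/2)^5.8 ≈ 25.128 MBq.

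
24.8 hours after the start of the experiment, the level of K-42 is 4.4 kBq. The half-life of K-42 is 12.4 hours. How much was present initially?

Number of half-lives elapsed: n = 24.8/12.4 ≈ 2.
A₀ = A × 2^n = 4.4 × 2^2 = 4.4 × 4 ≈ 17.6 kBq.

17.6 kBq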